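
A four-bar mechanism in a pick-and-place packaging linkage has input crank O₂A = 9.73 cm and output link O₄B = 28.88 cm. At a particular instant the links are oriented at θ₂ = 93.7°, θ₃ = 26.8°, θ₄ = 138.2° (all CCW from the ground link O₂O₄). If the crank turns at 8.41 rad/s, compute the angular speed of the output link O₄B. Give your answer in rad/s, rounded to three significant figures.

ω₂ = 8.41 rad/s
Differentiating the loop-closure r₂e^{iθ₂}+r₃e^{iθ₃}=r₁+r₄e^{iθ₄} gives r₂ω₂e^{iθ₂}+r₃ω₃e^{iθ₃}=r₄ω₄e^{iθ₄}.
Eliminating the other unknown: ω₄ = r₂ω₂ sin(θ₂−θ₃) / [r₄ sin(θ₄−θ₃)].
Numerator sine = +0.91982; denominator sine = +0.93106.
Result = 0.0973·8.41·(+0.91982) / (0.2888·(+0.93106)) = +2.7992 rad/s; magnitude 2.7992 rad/s.

2.80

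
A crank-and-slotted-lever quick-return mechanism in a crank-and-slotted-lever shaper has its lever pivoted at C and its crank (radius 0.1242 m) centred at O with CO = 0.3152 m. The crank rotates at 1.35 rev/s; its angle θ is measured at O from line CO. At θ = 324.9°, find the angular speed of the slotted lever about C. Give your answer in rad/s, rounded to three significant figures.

ω = 8.482 rad/s (from 1.35 rev/s).
Crank pin A relative to C: A = (d + r cosθ, r sinθ); lever angle φ = atan2(r sinθ, d + r cosθ).
Differentiating tanφ: φ̇ = rω(d cosθ + r)/(d² + r² + 2dr cosθ).
d² + r² + 2dr cosθ = |CA|² = 0.178834 m²;  d cosθ + r = +0.38208 m.
|ω_lever| = |0.1242·8.482·+0.38208| / 0.178834 = 2.2508 rad/s.

2.25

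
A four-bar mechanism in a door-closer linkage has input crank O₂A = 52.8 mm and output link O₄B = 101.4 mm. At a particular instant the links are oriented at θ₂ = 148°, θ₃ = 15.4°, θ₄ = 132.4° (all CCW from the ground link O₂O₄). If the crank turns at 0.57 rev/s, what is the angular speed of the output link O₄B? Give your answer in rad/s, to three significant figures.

1.54

ω₂ = 3.581 rad/s (from 0.57 rev/s).
Differentiating the loop-closure r₂e^{iθ₂}+r₃e^{iθ₃}=r₁+r₄e^{iθ₄} gives r₂ω₂e^{iθ₂}+r₃ω₃e^{iθ₃}=r₄ω₄e^{iθ₄}.
Eliminating the other unknown: ω₄ = r₂ω₂ sin(θ₂−θ₃) / [r₄ sin(θ₄−θ₃)].
Numerator sine = +0.73610; denominator sine = +0.89101.
Result = 0.0528·3.581·(+0.73610) / (0.1014·(+0.89101)) = +1.5407 rad/s; magnitude 1.5407 rad/s.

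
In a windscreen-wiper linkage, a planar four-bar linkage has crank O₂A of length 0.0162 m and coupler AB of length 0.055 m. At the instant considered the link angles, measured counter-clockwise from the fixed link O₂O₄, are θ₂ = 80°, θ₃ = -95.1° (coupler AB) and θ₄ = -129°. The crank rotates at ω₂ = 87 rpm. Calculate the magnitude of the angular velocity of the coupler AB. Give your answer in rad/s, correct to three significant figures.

2.33

ω₂ = 9.111 rad/s (from 87 rpm).
Differentiating the loop-closure r₂e^{iθ₂}+r₃e^{iθ₃}=r₁+r₄e^{iθ₄} gives r₂ω₂e^{iθ₂}+r₃ω₃e^{iθ₃}=r₄ω₄e^{iθ₄}.
Eliminating the other unknown: ω₃ = r₂ω₂ sin(θ₄−θ₂) / [r₃ sin(θ₃−θ₄)].
Numerator sine = +0.48481; denominator sine = +0.55775.
Result = 0.0162·9.111·(+0.48481) / (0.055·(+0.55775)) = +2.3326 rad/s; magnitude 2.3326 rad/s.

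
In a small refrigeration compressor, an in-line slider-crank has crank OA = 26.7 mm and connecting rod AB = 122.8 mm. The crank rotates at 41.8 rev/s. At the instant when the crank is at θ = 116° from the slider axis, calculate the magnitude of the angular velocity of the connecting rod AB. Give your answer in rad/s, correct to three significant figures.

25.5

ω = 262.6 rad/s (converted from 41.8 rev/s).
The rod makes angle φ with the slider axis where L sinφ = r sinθ; differentiating, L cosφ·φ̇ = r ω cosθ.
L cosφ = √(L² − r² sin²θ) = 0.12043 m.
|ω_rod| = r ω |cosθ| / √(L² − r² sin²θ) = 0.0267·262.6·0.43837/0.12043 = 25.525 rad/s.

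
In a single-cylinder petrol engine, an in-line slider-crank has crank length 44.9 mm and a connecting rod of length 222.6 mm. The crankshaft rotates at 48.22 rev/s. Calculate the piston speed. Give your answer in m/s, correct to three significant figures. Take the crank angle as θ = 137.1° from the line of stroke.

7.88

ω = 2π·48.2 = 303 rad/s
For an in-line slider-crank, x = r cosθ + √(L² − r² sin²θ), so v = −rω sinθ·[1 + r cosθ/√(L² − r² sin²θ)].
With r = 0.0449 m, L = 0.2226 m, θ = 137.1°: √(L² − r² sin²θ) = 0.22049 m.
v = −0.0449·303·0.68072·[1 + 0.0449·-0.73254/0.22049] = -7.8789 m/s.
|v| = 7.8789 m/s.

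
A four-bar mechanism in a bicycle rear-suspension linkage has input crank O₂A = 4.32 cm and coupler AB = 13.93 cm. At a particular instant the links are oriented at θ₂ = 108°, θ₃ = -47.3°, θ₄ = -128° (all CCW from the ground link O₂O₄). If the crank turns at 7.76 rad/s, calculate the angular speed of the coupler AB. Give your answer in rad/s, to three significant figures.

ω₂ = 7.76 rad/s
Differentiating the loop-closure r₂e^{iθ₂}+r₃e^{iθ₃}=r₁+r₄e^{iθ₄} gives r₂ω₂e^{iθ₂}+r₃ω₃e^{iθ₃}=r₄ω₄e^{iθ₄}.
Eliminating the other unknown: ω₃ = r₂ω₂ sin(θ₄−θ₂) / [r₃ sin(θ₃−θ₄)].
Numerator sine = +0.82904; denominator sine = +0.98686.
Result = 0.0432·7.76·(+0.82904) / (0.1393·(+0.98686)) = +2.0217 rad/s; magnitude 2.0217 rad/s.

2.02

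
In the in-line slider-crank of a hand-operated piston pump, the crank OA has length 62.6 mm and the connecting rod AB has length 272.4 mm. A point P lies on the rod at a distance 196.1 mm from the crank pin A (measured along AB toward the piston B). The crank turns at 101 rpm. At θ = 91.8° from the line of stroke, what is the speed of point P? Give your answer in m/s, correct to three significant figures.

ω = 10.58 rad/s.  Crank-pin speed |V_A| = rω = 0.6621 m/s, perpendicular to OA.
Rod angle: sinφ = −(r/L) sinθ ⇒ φ = -13.279°; ω_rod = −rω cosθ/√(L²−r²sin²θ) = +0.078445 rad/s.
V_P = V_A + ω_rod × AP, with AP = 0.1961 m along the rod.
Components: V_Px = −rω sinθ − a·ω_rod·sinφ = -0.65824 m/s;  V_Py = rω cosθ + a·ω_rod·cosφ = -0.0058253 m/s.
|V_P| = √(V_Px² + V_Py²) = 0.65827 m/s.

0.658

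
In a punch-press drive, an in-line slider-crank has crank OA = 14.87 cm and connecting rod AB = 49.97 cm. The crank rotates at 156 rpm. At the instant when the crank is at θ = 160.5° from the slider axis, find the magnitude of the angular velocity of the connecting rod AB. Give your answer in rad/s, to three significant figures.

4.61

ω = 16.34 rad/s (converted from 156 rpm).
The rod makes angle φ with the slider axis where L sinφ = r sinθ; differentiating, L cosφ·φ̇ = r ω cosθ.
L cosφ = √(L² − r² sin²θ) = 0.49723 m.
|ω_rod| = r ω |cosθ| / √(L² − r² sin²θ) = 0.1487·16.34·0.94264/0.49723 = 4.6053 rad/s.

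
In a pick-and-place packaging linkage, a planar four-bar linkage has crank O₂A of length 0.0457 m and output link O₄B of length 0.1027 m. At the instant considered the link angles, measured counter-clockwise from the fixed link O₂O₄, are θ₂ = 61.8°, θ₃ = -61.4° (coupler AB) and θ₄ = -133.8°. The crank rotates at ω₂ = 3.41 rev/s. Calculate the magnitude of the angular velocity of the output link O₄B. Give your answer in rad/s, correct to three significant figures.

ω₂ = 21.43 rad/s (from 3.41 rev/s).
Differentiating the loop-closure r₂e^{iθ₂}+r₃e^{iθ₃}=r₁+r₄e^{iθ₄} gives r₂ω₂e^{iθ₂}+r₃ω₃e^{iθ₃}=r₄ω₄e^{iθ₄}.
Eliminating the other unknown: ω₄ = r₂ω₂ sin(θ₂−θ₃) / [r₄ sin(θ₄−θ₃)].
Numerator sine = +0.83676; denominator sine = -0.95319.
Result = 0.0457·21.43·(+0.83676) / (0.1027·(-0.95319)) = -8.3696 rad/s; magnitude 8.3696 rad/s.

8.37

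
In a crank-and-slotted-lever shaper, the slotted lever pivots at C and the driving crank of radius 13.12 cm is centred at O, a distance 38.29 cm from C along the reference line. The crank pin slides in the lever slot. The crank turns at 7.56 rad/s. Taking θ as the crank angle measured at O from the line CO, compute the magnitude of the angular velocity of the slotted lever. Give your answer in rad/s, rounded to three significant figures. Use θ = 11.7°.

ω = 7.56 rad/s
Crank pin A relative to C: A = (d + r cosθ, r sinθ); lever angle φ = atan2(r sinθ, d + r cosθ).
Differentiating tanφ: φ̇ = rω(d cosθ + r)/(d² + r² + 2dr cosθ).
d² + r² + 2dr cosθ = |CA|² = 0.262211 m²;  d cosθ + r = +0.50614 m.
|ω_lever| = |0.1312·7.56·+0.50614| / 0.262211 = 1.9146 rad/s.

1.91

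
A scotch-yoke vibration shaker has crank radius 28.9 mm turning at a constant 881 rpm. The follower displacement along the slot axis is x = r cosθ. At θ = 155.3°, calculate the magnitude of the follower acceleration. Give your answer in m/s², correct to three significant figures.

ω = 92.26 rad/s (from 881 rpm).
x = r cosθ ⇒ ẍ = −rω² cosθ (ω constant).
|a| = rω²|cosθ| = 0.0289·(92.26)²·|cos 155.3°| = 223.48 m/s².

223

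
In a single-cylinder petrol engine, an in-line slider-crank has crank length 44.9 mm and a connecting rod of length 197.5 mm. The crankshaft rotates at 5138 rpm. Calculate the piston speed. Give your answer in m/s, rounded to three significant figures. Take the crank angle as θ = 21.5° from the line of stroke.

ω = 2π·5138/60 = 538.1 rad/s
For an in-line slider-crank, x = r cosθ + √(L² − r² sin²θ), so v = −rω sinθ·[1 + r cosθ/√(L² − r² sin²θ)].
With r = 0.0449 m, L = 0.1975 m, θ = 21.5°: √(L² − r² sin²θ) = 0.19681 m.
v = −0.0449·538.1·0.36650·[1 + 0.0449·0.93042/0.19681] = -10.733 m/s.
|v| = 10.733 m/s.

10.7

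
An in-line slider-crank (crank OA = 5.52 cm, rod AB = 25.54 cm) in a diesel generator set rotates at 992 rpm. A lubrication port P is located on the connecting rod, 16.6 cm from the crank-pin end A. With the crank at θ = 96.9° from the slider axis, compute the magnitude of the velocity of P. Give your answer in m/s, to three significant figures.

ω = 103.9 rad/s.  Crank-pin speed |V_A| = rω = 5.7343 m/s, perpendicular to OA.
Rod angle: sinφ = −(r/L) sinθ ⇒ φ = -12.390°; ω_rod = −rω cosθ/√(L²−r²sin²θ) = +2.7617 rad/s.
V_P = V_A + ω_rod × AP, with AP = 0.166 m along the rod.
Components: V_Px = −rω sinθ − a·ω_rod·sinφ = -5.5944 m/s;  V_Py = rω cosθ + a·ω_rod·cosφ = -0.24114 m/s.
|V_P| = √(V_Px² + V_Py²) = 5.5996 m/s.

5.60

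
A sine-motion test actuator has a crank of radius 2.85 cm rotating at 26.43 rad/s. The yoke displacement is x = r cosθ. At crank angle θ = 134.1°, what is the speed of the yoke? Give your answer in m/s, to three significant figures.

ω = 26.43 rad/s
x = r cosθ ⇒ ẋ = −rω sinθ.
|v| = rω|sinθ| = 0.0285·26.43·|sin 134.1°| = 0.54093 m/s.

0.541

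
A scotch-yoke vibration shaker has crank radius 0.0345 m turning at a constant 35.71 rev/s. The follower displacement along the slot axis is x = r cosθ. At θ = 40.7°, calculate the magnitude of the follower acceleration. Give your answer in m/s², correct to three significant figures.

ω = 224.4 rad/s (from 35.71 rev/s).
x = r cosθ ⇒ ẍ = −rω² cosθ (ω constant).
|a| = rω²|cosθ| = 0.0345·(224.4)²·|cos 40.7°| = 1316.8 m/s².

1320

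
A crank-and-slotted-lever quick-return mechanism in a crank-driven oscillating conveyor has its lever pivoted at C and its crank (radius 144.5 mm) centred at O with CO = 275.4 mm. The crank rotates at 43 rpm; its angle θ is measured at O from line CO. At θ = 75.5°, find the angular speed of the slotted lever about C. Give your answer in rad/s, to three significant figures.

1.19

ω = 4.503 rad/s (from 43 rpm).
Crank pin A relative to C: A = (d + r cosθ, r sinθ); lever angle φ = atan2(r sinθ, d + r cosθ).
Differentiating tanφ: φ̇ = rω(d cosθ + r)/(d² + r² + 2dr cosθ).
d² + r² + 2dr cosθ = |CA|² = 0.116653 m²;  d cosθ + r = +0.21345 m.
|ω_lever| = |0.1445·4.503·+0.21345| / 0.116653 = 1.1906 rad/s.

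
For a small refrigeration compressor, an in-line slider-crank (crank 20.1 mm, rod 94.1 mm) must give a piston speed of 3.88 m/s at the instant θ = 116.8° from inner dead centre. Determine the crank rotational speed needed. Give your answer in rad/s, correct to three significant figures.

240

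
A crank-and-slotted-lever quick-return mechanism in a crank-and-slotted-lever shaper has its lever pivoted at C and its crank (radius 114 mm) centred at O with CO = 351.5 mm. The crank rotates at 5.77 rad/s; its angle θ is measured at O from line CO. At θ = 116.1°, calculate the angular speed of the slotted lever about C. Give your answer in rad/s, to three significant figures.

ω = 5.77 rad/s
Crank pin A relative to C: A = (d + r cosθ, r sinθ); lever angle φ = atan2(r sinθ, d + r cosθ).
Differentiating tanφ: φ̇ = rω(d cosθ + r)/(d² + r² + 2dr cosθ).
d² + r² + 2dr cosθ = |CA|² = 0.101291 m²;  d cosθ + r = -0.040639 m.
|ω_lever| = |0.114·5.77·-0.040639| / 0.101291 = 0.26391 rad/s.

0.264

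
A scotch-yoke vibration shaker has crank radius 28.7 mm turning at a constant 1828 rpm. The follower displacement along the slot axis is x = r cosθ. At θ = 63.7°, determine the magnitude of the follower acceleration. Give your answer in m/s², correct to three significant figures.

ω = 191.4 rad/s (from 1828 rpm).
x = r cosθ ⇒ ẍ = −rω² cosθ (ω constant).
|a| = rω²|cosθ| = 0.0287·(191.4)²·|cos 63.7°| = 465.98 m/s².

466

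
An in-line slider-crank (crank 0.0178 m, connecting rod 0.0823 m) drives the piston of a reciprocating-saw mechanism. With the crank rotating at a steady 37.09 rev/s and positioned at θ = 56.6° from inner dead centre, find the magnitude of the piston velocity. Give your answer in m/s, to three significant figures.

ω = 2π·37.1 = 233 rad/s
For an in-line slider-crank, x = r cosθ + √(L² − r² sin²θ), so v = −rω sinθ·[1 + r cosθ/√(L² − r² sin²θ)].
With r = 0.0178 m, L = 0.0823 m, θ = 56.6°: √(L² − r² sin²θ) = 0.080947 m.
v = −0.0178·233·0.83485·[1 + 0.0178·0.55048/0.080947] = -3.8823 m/s.
|v| = 3.8823 m/s.

3.88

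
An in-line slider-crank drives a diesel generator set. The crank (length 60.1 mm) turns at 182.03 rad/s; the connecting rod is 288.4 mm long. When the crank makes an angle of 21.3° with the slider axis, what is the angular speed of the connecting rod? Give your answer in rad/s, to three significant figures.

ω = 182 rad/s
The rod makes angle φ with the slider axis where L sinφ = r sinθ; differentiating, L cosφ·φ̇ = r ω cosθ.
L cosφ = √(L² − r² sin²θ) = 0.28757 m.
|ω_rod| = r ω |cosθ| / √(L² − r² sin²θ) = 0.0601·182·0.93169/0.28757 = 35.444 rad/s.

35.4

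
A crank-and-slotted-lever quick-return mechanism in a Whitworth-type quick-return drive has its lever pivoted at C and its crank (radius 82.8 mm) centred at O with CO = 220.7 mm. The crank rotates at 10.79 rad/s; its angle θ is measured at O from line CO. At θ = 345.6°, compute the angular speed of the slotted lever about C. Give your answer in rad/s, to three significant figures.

2.91

ω = 10.79 rad/s
Crank pin A relative to C: A = (d + r cosθ, r sinθ); lever angle φ = atan2(r sinθ, d + r cosθ).
Differentiating tanφ: φ̇ = rω(d cosθ + r)/(d² + r² + 2dr cosθ).
d² + r² + 2dr cosθ = |CA|² = 0.090964 m²;  d cosθ + r = +0.29657 m.
|ω_lever| = |0.0828·10.79·+0.29657| / 0.090964 = 2.9128 rad/s.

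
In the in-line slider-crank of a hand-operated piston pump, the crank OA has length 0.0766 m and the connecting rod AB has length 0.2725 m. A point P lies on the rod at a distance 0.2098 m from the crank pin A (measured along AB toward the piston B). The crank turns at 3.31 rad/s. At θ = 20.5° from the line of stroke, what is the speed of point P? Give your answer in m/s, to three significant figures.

0.120

ω = 3.31 rad/s.  Crank-pin speed |V_A| = rω = 0.25355 m/s, perpendicular to OA.
Rod angle: sinφ = −(r/L) sinθ ⇒ φ = -5.650°; ω_rod = −rω cosθ/√(L²−r²sin²θ) = -0.87578 rad/s.
V_P = V_A + ω_rod × AP, with AP = 0.2098 m along the rod.
Components: V_Px = −rω sinθ − a·ω_rod·sinφ = -0.10688 m/s;  V_Py = rω cosθ + a·ω_rod·cosφ = +0.054644 m/s.
|V_P| = √(V_Px² + V_Py²) = 0.12004 m/s.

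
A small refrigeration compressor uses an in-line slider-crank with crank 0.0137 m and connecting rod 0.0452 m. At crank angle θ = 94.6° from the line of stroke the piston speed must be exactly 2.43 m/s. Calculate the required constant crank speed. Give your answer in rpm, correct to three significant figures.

1740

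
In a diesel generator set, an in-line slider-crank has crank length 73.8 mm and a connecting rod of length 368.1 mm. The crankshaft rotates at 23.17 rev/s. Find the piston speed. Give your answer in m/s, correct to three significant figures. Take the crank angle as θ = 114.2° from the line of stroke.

ω = 2π·23.2 = 145.6 rad/s
For an in-line slider-crank, x = r cosθ + √(L² − r² sin²θ), so v = −rω sinθ·[1 + r cosθ/√(L² − r² sin²θ)].
With r = 0.0738 m, L = 0.3681 m, θ = 114.2°: √(L² − r² sin²θ) = 0.36189 m.
v = −0.0738·145.6·0.91212·[1 + 0.0738·-0.40992/0.36189] = -8.9805 m/s.
|v| = 8.9805 m/s.

8.98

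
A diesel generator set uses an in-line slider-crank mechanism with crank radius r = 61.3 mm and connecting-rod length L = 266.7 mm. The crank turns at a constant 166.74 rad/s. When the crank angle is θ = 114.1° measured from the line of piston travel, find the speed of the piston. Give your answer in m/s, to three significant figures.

8.43

ω = 166.7 rad/s
For an in-line slider-crank, x = r cosθ + √(L² − r² sin²θ), so v = −rω sinθ·[1 + r cosθ/√(L² − r² sin²θ)].
With r = 0.0613 m, L = 0.2667 m, θ = 114.1°: √(L² − r² sin²θ) = 0.26076 m.
v = −0.0613·166.7·0.91283·[1 + 0.0613·-0.40833/0.26076] = -8.4346 m/s.
|v| = 8.4346 m/s.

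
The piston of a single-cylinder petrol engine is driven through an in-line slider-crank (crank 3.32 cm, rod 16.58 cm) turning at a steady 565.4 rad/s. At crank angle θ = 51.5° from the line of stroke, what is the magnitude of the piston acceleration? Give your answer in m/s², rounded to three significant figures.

6140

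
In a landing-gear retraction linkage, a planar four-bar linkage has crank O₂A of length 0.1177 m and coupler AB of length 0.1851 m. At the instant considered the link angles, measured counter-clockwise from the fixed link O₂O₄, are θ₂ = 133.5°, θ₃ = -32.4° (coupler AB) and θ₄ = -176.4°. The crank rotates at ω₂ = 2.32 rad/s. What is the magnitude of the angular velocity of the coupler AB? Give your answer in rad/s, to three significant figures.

ω₂ = 2.32 rad/s
Differentiating the loop-closure r₂e^{iθ₂}+r₃e^{iθ₃}=r₁+r₄e^{iθ₄} gives r₂ω₂e^{iθ₂}+r₃ω₃e^{iθ₃}=r₄ω₄e^{iθ₄}.
Eliminating the other unknown: ω₃ = r₂ω₂ sin(θ₄−θ₂) / [r₃ sin(θ₃−θ₄)].
Numerator sine = +0.76717; denominator sine = +0.58779.
Result = 0.1177·2.32·(+0.76717) / (0.1851·(+0.58779)) = +1.9254 rad/s; magnitude 1.9254 rad/s.

1.93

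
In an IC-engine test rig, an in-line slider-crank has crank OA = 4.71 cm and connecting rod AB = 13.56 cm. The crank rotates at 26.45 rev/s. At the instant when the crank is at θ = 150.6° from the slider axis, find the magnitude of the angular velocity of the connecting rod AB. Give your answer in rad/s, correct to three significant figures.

ω = 166.2 rad/s (converted from 26.45 rev/s).
The rod makes angle φ with the slider axis where L sinφ = r sinθ; differentiating, L cosφ·φ̇ = r ω cosθ.
L cosφ = √(L² − r² sin²θ) = 0.13361 m.
|ω_rod| = r ω |cosθ| / √(L² − r² sin²θ) = 0.0471·166.2·0.87121/0.13361 = 51.039 rad/s.

51.0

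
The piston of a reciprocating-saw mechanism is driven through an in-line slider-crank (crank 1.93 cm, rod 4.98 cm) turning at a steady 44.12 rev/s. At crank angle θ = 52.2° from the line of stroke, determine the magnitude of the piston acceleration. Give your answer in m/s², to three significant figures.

782

ω = 2π·44.1 = 277.2 rad/s
x(θ) = r cosθ + √(L² − r² sin²θ); with ω constant, a = ω²·d²x/dθ².
d²x/dθ² = −r cosθ − r²(cos2θ)/√u − r⁴ sin²2θ/(4u^{3/2}),  u = L² − r² sin²θ = 0.00224748 m².
Substituting r = 0.0193 m, L = 0.0498 m, θ = 52.2°: d²x/dθ² = -0.010181 m.
a = ω²·d²x/dθ² = (277.2)²·(-0.010181) = -782.35 m/s²;  |a| = 782.35 m/s².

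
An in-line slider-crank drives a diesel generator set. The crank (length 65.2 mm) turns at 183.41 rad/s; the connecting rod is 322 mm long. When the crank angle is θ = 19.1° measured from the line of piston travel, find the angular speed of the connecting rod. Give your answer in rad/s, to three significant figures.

35.2

ω = 183.4 rad/s
The rod makes angle φ with the slider axis where L sinφ = r sinθ; differentiating, L cosφ·φ̇ = r ω cosθ.
L cosφ = √(L² − r² sin²θ) = 0.32129 m.
|ω_rod| = r ω |cosθ| / √(L² − r² sin²θ) = 0.0652·183.4·0.94495/0.32129 = 35.17 rad/s.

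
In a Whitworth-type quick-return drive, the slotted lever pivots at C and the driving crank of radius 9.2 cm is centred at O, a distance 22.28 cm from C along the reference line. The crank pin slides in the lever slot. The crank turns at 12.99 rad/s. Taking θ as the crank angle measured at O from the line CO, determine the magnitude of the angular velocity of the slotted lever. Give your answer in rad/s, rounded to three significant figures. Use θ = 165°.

ω = 12.99 rad/s
Crank pin A relative to C: A = (d + r cosθ, r sinθ); lever angle φ = atan2(r sinθ, d + r cosθ).
Differentiating tanφ: φ̇ = rω(d cosθ + r)/(d² + r² + 2dr cosθ).
d² + r² + 2dr cosθ = |CA|² = 0.0185055 m²;  d cosθ + r = -0.12321 m.
|ω_lever| = |0.092·12.99·-0.12321| / 0.0185055 = 7.9567 rad/s.

7.96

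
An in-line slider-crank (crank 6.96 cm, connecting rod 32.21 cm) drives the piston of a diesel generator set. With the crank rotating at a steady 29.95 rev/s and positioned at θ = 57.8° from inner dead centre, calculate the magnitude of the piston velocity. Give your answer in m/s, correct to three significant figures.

12.4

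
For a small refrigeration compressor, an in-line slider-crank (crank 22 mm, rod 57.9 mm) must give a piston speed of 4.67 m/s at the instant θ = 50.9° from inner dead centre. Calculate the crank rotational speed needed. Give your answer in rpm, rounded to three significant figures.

For an in-line slider-crank, |v_piston| = rω|sinθ|·[1 + r cosθ/√(L² − r² sin²θ)].
With r = 0.022 m, L = 0.0579 m, θ = 50.9°: the bracketed kinematic factor |dx/dθ| = 0.021355 m.
ω = v/|dx/dθ| = 4.67/0.021355 = 218.69 rad/s.
N = 60ω/(2π) = 2088.3 rpm.

2090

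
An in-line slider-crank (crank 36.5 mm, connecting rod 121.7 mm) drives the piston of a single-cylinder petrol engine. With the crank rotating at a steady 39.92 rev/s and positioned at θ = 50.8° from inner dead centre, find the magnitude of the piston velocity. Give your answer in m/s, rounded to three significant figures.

ω = 2π·39.9 = 250.8 rad/s
For an in-line slider-crank, x = r cosθ + √(L² − r² sin²θ), so v = −rω sinθ·[1 + r cosθ/√(L² − r² sin²θ)].
With r = 0.0365 m, L = 0.1217 m, θ = 50.8°: √(L² − r² sin²θ) = 0.11837 m.
v = −0.0365·250.8·0.77494·[1 + 0.0365·0.63203/0.11837] = -8.4774 m/s.
|v| = 8.4774 m/s.

8.48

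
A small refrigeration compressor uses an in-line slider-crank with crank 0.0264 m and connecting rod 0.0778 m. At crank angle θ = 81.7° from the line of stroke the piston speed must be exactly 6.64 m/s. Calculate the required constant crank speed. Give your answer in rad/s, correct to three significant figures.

For an in-line slider-crank, |v_piston| = rω|sinθ|·[1 + r cosθ/√(L² − r² sin²θ)].
With r = 0.0264 m, L = 0.0778 m, θ = 81.7°: the bracketed kinematic factor |dx/dθ| = 0.027482 m.
ω = v/|dx/dθ| = 6.64/0.027482 = 241.61 rad/s.

242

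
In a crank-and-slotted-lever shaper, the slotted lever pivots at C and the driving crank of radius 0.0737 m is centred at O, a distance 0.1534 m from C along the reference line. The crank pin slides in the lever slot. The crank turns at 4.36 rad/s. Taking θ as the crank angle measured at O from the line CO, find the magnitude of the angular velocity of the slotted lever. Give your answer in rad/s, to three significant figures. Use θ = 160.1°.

ω = 4.36 rad/s
Crank pin A relative to C: A = (d + r cosθ, r sinθ); lever angle φ = atan2(r sinθ, d + r cosθ).
Differentiating tanφ: φ̇ = rω(d cosθ + r)/(d² + r² + 2dr cosθ).
d² + r² + 2dr cosθ = |CA|² = 0.00770224 m²;  d cosθ + r = -0.07054 m.
|ω_lever| = |0.0737·4.36·-0.07054| / 0.00770224 = 2.9429 rad/s.

2.94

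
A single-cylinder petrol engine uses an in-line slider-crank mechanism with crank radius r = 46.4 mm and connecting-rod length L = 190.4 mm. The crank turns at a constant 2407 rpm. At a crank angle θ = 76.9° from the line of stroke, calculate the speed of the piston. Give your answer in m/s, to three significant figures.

ω = 2π·2407/60 = 252.1 rad/s
For an in-line slider-crank, x = r cosθ + √(L² − r² sin²θ), so v = −rω sinθ·[1 + r cosθ/√(L² − r² sin²θ)].
With r = 0.0464 m, L = 0.1904 m, θ = 76.9°: √(L² − r² sin²θ) = 0.18496 m.
v = −0.0464·252.1·0.97398·[1 + 0.0464·0.22665/0.18496] = -12.039 m/s.
|v| = 12.039 m/s.

12.0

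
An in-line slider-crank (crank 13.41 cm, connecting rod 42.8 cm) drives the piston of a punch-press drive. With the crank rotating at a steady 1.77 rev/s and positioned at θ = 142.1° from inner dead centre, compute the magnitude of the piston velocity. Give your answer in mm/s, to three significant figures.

ω = 2π·1.77 = 11.12 rad/s
For an in-line slider-crank, x = r cosθ + √(L² − r² sin²θ), so v = −rω sinθ·[1 + r cosθ/√(L² − r² sin²θ)].
With r = 0.1341 m, L = 0.428 m, θ = 142.1°: √(L² − r² sin²θ) = 0.42 m.
v = −0.1341·11.12·0.61429·[1 + 0.1341·-0.78908/0.42] = -0.68531 m/s.
|v| = 0.68531 m/s = 685.31 mm/s.

685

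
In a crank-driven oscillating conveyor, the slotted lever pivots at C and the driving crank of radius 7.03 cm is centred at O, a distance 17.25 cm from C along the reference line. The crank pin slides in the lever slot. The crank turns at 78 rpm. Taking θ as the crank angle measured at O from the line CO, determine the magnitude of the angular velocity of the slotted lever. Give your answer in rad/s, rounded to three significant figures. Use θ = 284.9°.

ω = 8.168 rad/s (from 78 rpm).
Crank pin A relative to C: A = (d + r cosθ, r sinθ); lever angle φ = atan2(r sinθ, d + r cosθ).
Differentiating tanφ: φ̇ = rω(d cosθ + r)/(d² + r² + 2dr cosθ).
d² + r² + 2dr cosθ = |CA|² = 0.0409347 m²;  d cosθ + r = +0.11466 m.
|ω_lever| = |0.0703·8.168·+0.11466| / 0.0409347 = 1.6084 rad/s.

1.61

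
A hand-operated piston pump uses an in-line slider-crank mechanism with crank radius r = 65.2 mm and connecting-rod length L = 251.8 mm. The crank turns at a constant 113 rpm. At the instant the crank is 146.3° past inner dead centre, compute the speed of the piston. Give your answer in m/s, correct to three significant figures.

0.335

ω = 2π·113/60 = 11.83 rad/s
For an in-line slider-crank, x = r cosθ + √(L² − r² sin²θ), so v = −rω sinθ·[1 + r cosθ/√(L² − r² sin²θ)].
With r = 0.0652 m, L = 0.2518 m, θ = 146.3°: √(L² − r² sin²θ) = 0.24919 m.
v = −0.0652·11.83·0.55484·[1 + 0.0652·-0.83195/0.24919] = -0.3349 m/s.
|v| = 0.3349 m/s.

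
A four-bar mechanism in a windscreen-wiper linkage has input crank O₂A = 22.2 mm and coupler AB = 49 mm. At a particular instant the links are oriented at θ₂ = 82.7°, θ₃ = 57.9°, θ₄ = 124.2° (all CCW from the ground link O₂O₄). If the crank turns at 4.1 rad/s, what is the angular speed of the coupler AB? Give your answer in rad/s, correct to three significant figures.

1.34

ω₂ = 4.1 rad/s
Differentiating the loop-closure r₂e^{iθ₂}+r₃e^{iθ₃}=r₁+r₄e^{iθ₄} gives r₂ω₂e^{iθ₂}+r₃ω₃e^{iθ₃}=r₄ω₄e^{iθ₄}.
Eliminating the other unknown: ω₃ = r₂ω₂ sin(θ₄−θ₂) / [r₃ sin(θ₃−θ₄)].
Numerator sine = +0.66262; denominator sine = -0.91566.
Result = 0.0222·4.1·(+0.66262) / (0.049·(-0.91566)) = -1.3442 rad/s; magnitude 1.3442 rad/s.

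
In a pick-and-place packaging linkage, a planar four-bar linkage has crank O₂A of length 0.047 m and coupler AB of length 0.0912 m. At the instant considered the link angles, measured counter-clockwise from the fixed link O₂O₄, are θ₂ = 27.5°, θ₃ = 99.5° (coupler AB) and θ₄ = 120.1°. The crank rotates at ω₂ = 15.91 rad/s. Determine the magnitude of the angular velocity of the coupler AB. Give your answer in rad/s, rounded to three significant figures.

23.3

ω₂ = 15.91 rad/s
Differentiating the loop-closure r₂e^{iθ₂}+r₃e^{iθ₃}=r₁+r₄e^{iθ₄} gives r₂ω₂e^{iθ₂}+r₃ω₃e^{iθ₃}=r₄ω₄e^{iθ₄}.
Eliminating the other unknown: ω₃ = r₂ω₂ sin(θ₄−θ₂) / [r₃ sin(θ₃−θ₄)].
Numerator sine = +0.99897; denominator sine = -0.35184.
Result = 0.047·15.91·(+0.99897) / (0.0912·(-0.35184)) = -23.28 rad/s; magnitude 23.28 rad/s.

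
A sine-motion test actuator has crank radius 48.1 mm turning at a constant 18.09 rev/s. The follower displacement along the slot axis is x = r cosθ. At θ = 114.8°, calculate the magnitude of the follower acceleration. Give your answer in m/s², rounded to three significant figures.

ω = 113.7 rad/s (from 18.09 rev/s).
x = r cosθ ⇒ ẍ = −rω² cosθ (ω constant).
|a| = rω²|cosθ| = 0.0481·(113.7)²·|cos 114.8°| = 260.65 m/s².

261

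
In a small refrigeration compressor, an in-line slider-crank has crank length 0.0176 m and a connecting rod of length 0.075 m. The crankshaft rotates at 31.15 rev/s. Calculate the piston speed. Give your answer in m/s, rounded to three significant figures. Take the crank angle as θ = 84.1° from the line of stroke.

3.51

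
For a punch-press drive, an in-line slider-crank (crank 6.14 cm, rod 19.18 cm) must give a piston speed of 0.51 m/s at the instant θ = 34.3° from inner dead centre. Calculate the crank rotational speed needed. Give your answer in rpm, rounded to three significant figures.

111

For an in-line slider-crank, |v_piston| = rω|sinθ|·[1 + r cosθ/√(L² − r² sin²θ)].
With r = 0.0614 m, L = 0.1918 m, θ = 34.3°: the bracketed kinematic factor |dx/dθ| = 0.043903 m.
ω = v/|dx/dθ| = 0.51/0.043903 = 11.616 rad/s.
N = 60ω/(2π) = 110.93 rpm.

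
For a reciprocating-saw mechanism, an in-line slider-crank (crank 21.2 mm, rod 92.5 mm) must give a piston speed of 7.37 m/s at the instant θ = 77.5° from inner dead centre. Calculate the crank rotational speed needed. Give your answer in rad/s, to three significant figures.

For an in-line slider-crank, |v_piston| = rω|sinθ|·[1 + r cosθ/√(L² − r² sin²θ)].
With r = 0.0212 m, L = 0.0925 m, θ = 77.5°: the bracketed kinematic factor |dx/dθ| = 0.021751 m.
ω = v/|dx/dθ| = 7.37/0.021751 = 338.84 rad/s.

339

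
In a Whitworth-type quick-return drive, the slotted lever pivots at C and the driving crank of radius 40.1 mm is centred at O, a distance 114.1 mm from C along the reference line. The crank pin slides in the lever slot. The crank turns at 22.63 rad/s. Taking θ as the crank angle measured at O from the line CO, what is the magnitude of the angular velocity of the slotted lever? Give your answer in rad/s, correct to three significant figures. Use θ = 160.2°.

ω = 22.63 rad/s
Crank pin A relative to C: A = (d + r cosθ, r sinθ); lever angle φ = atan2(r sinθ, d + r cosθ).
Differentiating tanφ: φ̇ = rω(d cosθ + r)/(d² + r² + 2dr cosθ).
d² + r² + 2dr cosθ = |CA|² = 0.00601699 m²;  d cosθ + r = -0.067254 m.
|ω_lever| = |0.0401·22.63·-0.067254| / 0.00601699 = 10.143 rad/s.

10.1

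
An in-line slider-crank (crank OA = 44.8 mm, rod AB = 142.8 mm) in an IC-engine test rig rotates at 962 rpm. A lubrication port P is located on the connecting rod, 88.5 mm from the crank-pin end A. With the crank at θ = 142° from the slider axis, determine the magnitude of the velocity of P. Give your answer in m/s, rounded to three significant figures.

ω = 100.7 rad/s.  Crank-pin speed |V_A| = rω = 4.5132 m/s, perpendicular to OA.
Rod angle: sinφ = −(r/L) sinθ ⇒ φ = -11.137°; ω_rod = −rω cosθ/√(L²−r²sin²θ) = +25.383 rad/s.
V_P = V_A + ω_rod × AP, with AP = 0.0885 m along the rod.
Components: V_Px = −rω sinθ − a·ω_rod·sinφ = -2.3447 m/s;  V_Py = rω cosθ + a·ω_rod·cosφ = -1.3523 m/s.
|V_P| = √(V_Px² + V_Py²) = 2.7067 m/s.

2.71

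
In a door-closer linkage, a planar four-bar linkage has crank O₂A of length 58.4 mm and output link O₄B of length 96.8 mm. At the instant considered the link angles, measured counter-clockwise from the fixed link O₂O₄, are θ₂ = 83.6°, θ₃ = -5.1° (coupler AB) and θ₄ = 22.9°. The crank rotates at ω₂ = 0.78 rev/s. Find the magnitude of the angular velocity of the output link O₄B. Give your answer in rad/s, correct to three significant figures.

6.30

ω₂ = 4.901 rad/s (from 0.78 rev/s).
Differentiating the loop-closure r₂e^{iθ₂}+r₃e^{iθ₃}=r₁+r₄e^{iθ₄} gives r₂ω₂e^{iθ₂}+r₃ω₃e^{iθ₃}=r₄ω₄e^{iθ₄}.
Eliminating the other unknown: ω₄ = r₂ω₂ sin(θ₂−θ₃) / [r₄ sin(θ₄−θ₃)].
Numerator sine = +0.99974; denominator sine = +0.46947.
Result = 0.0584·4.901·(+0.99974) / (0.0968·(+0.46947)) = +6.2964 rad/s; magnitude 6.2964 rad/s.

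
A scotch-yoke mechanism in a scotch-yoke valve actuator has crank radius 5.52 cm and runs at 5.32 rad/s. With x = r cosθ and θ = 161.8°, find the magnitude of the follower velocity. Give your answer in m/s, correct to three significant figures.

0.0917

ω = 5.32 rad/s
x = r cosθ ⇒ ẋ = −rω sinθ.
|v| = rω|sinθ| = 0.0552·5.32·|sin 161.8°| = 0.091722 m/s.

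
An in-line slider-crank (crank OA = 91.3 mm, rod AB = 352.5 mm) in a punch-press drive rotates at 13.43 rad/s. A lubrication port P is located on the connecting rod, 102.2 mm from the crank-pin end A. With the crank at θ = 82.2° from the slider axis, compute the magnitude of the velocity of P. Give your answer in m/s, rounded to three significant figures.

ω = 13.43 rad/s.  Crank-pin speed |V_A| = rω = 1.2262 m/s, perpendicular to OA.
Rod angle: sinφ = −(r/L) sinθ ⇒ φ = -14.869°; ω_rod = −rω cosθ/√(L²−r²sin²θ) = -0.48844 rad/s.
V_P = V_A + ω_rod × AP, with AP = 0.1022 m along the rod.
Components: V_Px = −rω sinθ − a·ω_rod·sinφ = -1.2276 m/s;  V_Py = rω cosθ + a·ω_rod·cosφ = +0.11816 m/s.
|V_P| = √(V_Px² + V_Py²) = 1.2333 m/s.

1.23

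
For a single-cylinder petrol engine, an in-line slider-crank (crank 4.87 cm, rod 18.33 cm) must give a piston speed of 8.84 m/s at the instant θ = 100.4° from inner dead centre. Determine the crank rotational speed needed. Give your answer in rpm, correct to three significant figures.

For an in-line slider-crank, |v_piston| = rω|sinθ|·[1 + r cosθ/√(L² − r² sin²θ)].
With r = 0.0487 m, L = 0.1833 m, θ = 100.4°: the bracketed kinematic factor |dx/dθ| = 0.04552 m.
ω = v/|dx/dθ| = 8.84/0.04552 = 194.2 rad/s.
N = 60ω/(2π) = 1854.5 rpm.

1850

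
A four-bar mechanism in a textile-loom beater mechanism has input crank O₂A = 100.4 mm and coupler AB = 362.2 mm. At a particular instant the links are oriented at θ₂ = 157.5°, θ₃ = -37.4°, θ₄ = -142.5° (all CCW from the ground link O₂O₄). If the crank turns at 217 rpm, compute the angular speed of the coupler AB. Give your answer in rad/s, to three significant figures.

ω₂ = 22.72 rad/s (from 217 rpm).
Differentiating the loop-closure r₂e^{iθ₂}+r₃e^{iθ₃}=r₁+r₄e^{iθ₄} gives r₂ω₂e^{iθ₂}+r₃ω₃e^{iθ₃}=r₄ω₄e^{iθ₄}.
Eliminating the other unknown: ω₃ = r₂ω₂ sin(θ₄−θ₂) / [r₃ sin(θ₃−θ₄)].
Numerator sine = +0.86603; denominator sine = +0.96547.
Result = 0.1004·22.72·(+0.86603) / (0.3622·(+0.96547)) = +5.6502 rad/s; magnitude 5.6502 rad/s.

5.65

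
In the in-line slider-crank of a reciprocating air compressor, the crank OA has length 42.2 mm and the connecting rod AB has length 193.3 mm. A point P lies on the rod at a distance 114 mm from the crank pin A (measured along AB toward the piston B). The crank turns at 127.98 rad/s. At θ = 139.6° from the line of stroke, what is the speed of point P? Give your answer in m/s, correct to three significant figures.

ω = 128 rad/s.  Crank-pin speed |V_A| = rω = 5.4008 m/s, perpendicular to OA.
Rod angle: sinφ = −(r/L) sinθ ⇒ φ = -8.134°; ω_rod = −rω cosθ/√(L²−r²sin²θ) = +21.493 rad/s.
V_P = V_A + ω_rod × AP, with AP = 0.114 m along the rod.
Components: V_Px = −rω sinθ − a·ω_rod·sinφ = -3.1536 m/s;  V_Py = rω cosθ + a·ω_rod·cosφ = -1.6873 m/s.
|V_P| = √(V_Px² + V_Py²) = 3.5766 m/s.

3.58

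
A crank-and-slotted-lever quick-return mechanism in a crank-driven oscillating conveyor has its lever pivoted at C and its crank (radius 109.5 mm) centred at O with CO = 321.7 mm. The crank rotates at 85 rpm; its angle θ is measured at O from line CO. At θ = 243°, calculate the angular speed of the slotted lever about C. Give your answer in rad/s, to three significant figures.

0.427

ω = 8.901 rad/s (from 85 rpm).
Crank pin A relative to C: A = (d + r cosθ, r sinθ); lever angle φ = atan2(r sinθ, d + r cosθ).
Differentiating tanφ: φ̇ = rω(d cosθ + r)/(d² + r² + 2dr cosθ).
d² + r² + 2dr cosθ = |CA|² = 0.0834965 m²;  d cosθ + r = -0.036549 m.
|ω_lever| = |0.1095·8.901·-0.036549| / 0.0834965 = 0.42664 rad/s.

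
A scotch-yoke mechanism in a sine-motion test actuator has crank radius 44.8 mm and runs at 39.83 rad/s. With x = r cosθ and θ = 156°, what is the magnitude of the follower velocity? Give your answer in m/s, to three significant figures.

ω = 39.83 rad/s
x = r cosθ ⇒ ẋ = −rω sinθ.
|v| = rω|sinθ| = 0.0448·39.83·|sin 156°| = 0.72577 m/s.

0.726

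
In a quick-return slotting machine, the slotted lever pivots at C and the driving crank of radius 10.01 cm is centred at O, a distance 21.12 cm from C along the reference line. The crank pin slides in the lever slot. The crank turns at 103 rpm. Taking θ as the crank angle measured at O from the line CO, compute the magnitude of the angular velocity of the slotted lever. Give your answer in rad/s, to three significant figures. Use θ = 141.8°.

3.32

ω = 10.79 rad/s (from 103 rpm).
Crank pin A relative to C: A = (d + r cosθ, r sinθ); lever angle φ = atan2(r sinθ, d + r cosθ).
Differentiating tanφ: φ̇ = rω(d cosθ + r)/(d² + r² + 2dr cosθ).
d² + r² + 2dr cosθ = |CA|² = 0.0213977 m²;  d cosθ + r = -0.065873 m.
|ω_lever| = |0.1001·10.79·-0.065873| / 0.0213977 = 3.3238 rad/s.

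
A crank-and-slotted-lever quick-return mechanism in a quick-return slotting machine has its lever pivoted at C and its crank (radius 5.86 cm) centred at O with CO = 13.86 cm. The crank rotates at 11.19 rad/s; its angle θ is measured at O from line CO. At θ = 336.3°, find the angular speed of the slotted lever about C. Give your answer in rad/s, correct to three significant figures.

3.24

ω = 11.19 rad/s
Crank pin A relative to C: A = (d + r cosθ, r sinθ); lever angle φ = atan2(r sinθ, d + r cosθ).
Differentiating tanφ: φ̇ = rω(d cosθ + r)/(d² + r² + 2dr cosθ).
d² + r² + 2dr cosθ = |CA|² = 0.0375179 m²;  d cosθ + r = +0.18551 m.
|ω_lever| = |0.0586·11.19·+0.18551| / 0.0375179 = 3.2423 rad/s.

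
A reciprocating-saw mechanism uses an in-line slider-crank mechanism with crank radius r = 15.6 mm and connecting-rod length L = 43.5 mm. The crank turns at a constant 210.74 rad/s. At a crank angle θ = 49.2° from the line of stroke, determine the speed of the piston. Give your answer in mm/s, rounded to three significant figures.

3090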